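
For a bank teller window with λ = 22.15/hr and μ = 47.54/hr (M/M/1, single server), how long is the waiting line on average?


ρ = 22.15/47.54 = 0.4659
Lq = ρ²/(1−ρ) = 0.2171/0.5341 = 0.4065

Final: 0.4065


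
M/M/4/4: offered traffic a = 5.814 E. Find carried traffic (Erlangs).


B(4,5.814) = 0.457431 (Erlang-B)
Carried load = a(1 − B) = 5.814·(1 − 0.457431) = 5.814·0.542569 = 3.1545 E

Final: 3.1545 Erlangs


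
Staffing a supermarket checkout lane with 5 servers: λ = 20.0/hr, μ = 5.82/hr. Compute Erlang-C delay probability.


a = λ/μ = 3.4364; ρ = a/5 = 0.6873
P₀ = 0.028023 (from M/M/c formula)
C(c,a) = [a^c/(c!(1−ρ))]·P₀ = [479.22013/(120·0.3127)]·0.028023
= 12.77043·0.028023 = 0.357862

Final: 0.357862


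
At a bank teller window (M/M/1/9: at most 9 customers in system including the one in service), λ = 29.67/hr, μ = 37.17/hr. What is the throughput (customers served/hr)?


ρ = 0.7982; P_K = (1−ρ)ρ^9/(1−ρ^10) = 0.029660
λ_eff = λ(1 − P_K) = 29.67·(1 − 0.029660) = 29.67·0.970340 = 28.7900 /hr

Final: 28.7900 /hr


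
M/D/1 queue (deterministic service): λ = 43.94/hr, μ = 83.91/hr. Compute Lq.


ρ = 43.94/83.91 = 0.5237
M/D/1: Lq = ρ²/(2(1−ρ)) = 0.2742/(2·0.4763) = 0.28783

Final: 0.28783


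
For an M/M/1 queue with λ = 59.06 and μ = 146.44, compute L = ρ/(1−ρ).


ρ = λ/μ = 59.06/146.44 = 0.4033
L = ρ/(1−ρ) = 0.4033/(1 − 0.4033) = 0.4033/0.5967 = 0.6759

Final: 0.6759


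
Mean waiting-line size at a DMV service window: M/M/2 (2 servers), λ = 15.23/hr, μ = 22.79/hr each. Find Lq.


a = λ/μ = 0.6683; ρ = a/2 = 0.3341
P₀ = 0.499096
Lq = P₀·a^c·ρ / (c!·(1−ρ)²) = 0.499096·0.44659·0.3341/(2·0.44337)
= 0.08399

Final: 0.08399


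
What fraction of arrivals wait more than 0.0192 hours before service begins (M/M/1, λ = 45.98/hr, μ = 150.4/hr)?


ρ = 45.98/150.4 = 0.3057
P(Wq > t) = ρ·e^{−(μ−λ)t} = 0.3057·e^{−2.0049}
= 0.3057·0.134679 = 0.041174

Final: 0.041174


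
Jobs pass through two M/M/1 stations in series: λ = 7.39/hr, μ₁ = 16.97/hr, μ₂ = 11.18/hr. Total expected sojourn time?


Each node sees arrival rate λ = 7.39/hr (tandem ⇒ throughput preserved).
W₁ = 1/(μ₁−λ) = 1/(16.97−7.39) = 0.10438 hr
W₂ = 1/(μ₂−λ) = 1/(11.18−7.39) = 0.26385 hr
W_total = W₁ + W₂ = 0.10438 + 0.26385 = 0.36824 hr

Final: 0.36824 hr


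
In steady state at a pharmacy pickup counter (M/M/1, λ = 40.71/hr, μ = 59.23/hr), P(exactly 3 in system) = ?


ρ = 40.71/59.23 = 0.6873
P_n = (1−ρ)·ρ^n = (1 − 0.6873)·0.6873^3 = 0.3127·0.324697 = 0.101526

Final: 0.101526


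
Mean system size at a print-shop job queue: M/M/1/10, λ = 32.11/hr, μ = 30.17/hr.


ρ = 32.11/30.17 = 1.0643
L = ρ[1 − (K+1)ρ^K + Kρ^(K+1)] / [(1−ρ)(1−ρ^(K+1))]
Numerator: 1.0643·(1 − 11·1.864876 + 10·1.984792) = 0.355777
Denominator: (-0.06430)·(-0.984792) = 0.063324
L = 0.355777/0.063324 = 5.6183

Final: 5.6183


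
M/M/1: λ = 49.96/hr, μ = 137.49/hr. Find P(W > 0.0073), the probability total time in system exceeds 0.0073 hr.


W ~ Exponential(μ−λ) for M/M/1.
μ − λ = 137.49 − 49.96 = 87.5300
P(W > t) = e^{−(μ−λ)t} = e^{−0.6390} = 0.527836

Final: 0.527836


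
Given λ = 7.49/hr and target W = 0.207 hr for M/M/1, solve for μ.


W = 1/(μ−λ) ⇒ μ − λ = 1/W = 1/0.207 = 4.8309
μ = λ + 1/W = 7.49 + 4.8309 = 12.3209 per hr

Final: 12.3209 /hr


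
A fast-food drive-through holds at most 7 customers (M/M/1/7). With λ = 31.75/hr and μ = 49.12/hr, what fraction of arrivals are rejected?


ρ = λ/μ = 31.75/49.12 = 0.6464
P_K = (1−ρ)ρ^K/(1−ρ^(K+1)) = (0.3536·0.047141)/(1 − 0.030471)
= 0.016670/0.969529 = 0.017194

Final: 0.017194


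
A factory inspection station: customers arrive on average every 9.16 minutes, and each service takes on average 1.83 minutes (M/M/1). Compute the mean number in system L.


λ = 60/9.16 = 6.5502 /hr
μ = 60/1.83 = 32.7869 /hr
ρ = λ/μ = 6.5502/32.7869 = 0.1998
L = ρ/(1−ρ) = 0.1998/0.8002 = 0.2497

Final: 0.2497


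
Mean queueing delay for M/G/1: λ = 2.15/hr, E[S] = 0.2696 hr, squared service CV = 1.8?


ρ = λ·E[S] = 2.15·0.2696 = 0.5796
E[S²] = E[S]²(1+C_s²) = 0.2696²·(1+1.8) = 0.203516
Wq = λ·E[S²]/(2(1−ρ)) = 2.15·0.203516/(2·0.4204) = 0.52046 hr

Final: 0.52046 hr


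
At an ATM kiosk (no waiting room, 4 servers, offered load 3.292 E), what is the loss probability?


B(c,a) = (a^c/c!) / Σ_{k=0}^{c} a^k/k!
a^4/4! = 4.893595
Σ terms (k=0..4): 1.00000 + 3.29200 + 5.41863 + 5.94605 + 4.89360 = 20.550273
B = 4.893595/20.550273 = 0.238128

Final: 0.238128


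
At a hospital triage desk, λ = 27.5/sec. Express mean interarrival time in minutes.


Mean interarrival time = 1/λ = 1/27.5 second = 0.03636 second
In minutes: 0.03636 × 0.0166667 = 0.0006061 min

Final: 0.0006061 min


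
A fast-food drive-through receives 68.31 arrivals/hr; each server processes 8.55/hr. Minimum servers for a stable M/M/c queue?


Stability requires cμ > λ ⇔ c > λ/μ.
λ/μ = 68.31/8.55 = 7.9895
Minimum integer c = ⌊7.9895⌋ + 1 = 8
Check: 8·8.55 = 68.40 > 68.31, while 7·8.55 = 59.85 ≤ 68.31

Final: 8 servers


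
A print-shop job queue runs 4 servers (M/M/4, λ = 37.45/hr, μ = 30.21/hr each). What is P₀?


a = λ/μ = 37.45/30.21 = 1.2397; ρ = a/c = 0.3099
Σ_{k=0}^{3} a^k/k! (terms k=0..3) = 1.00000 + 1.23966 + 0.76837 + 0.31751 = 3.32553
Tail: a^4/(4!(1−ρ)) = 2.36159/(24·0.6901) = 0.14259
P₀ = 1/(3.32553 + 0.14259) = 1/3.46813 = 0.288340

Final: 0.288340


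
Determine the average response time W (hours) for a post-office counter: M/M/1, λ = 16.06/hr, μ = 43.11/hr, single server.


W = 1/(μ−λ) = 1/(43.11 − 16.06) = 1/27.05 = 0.03697 hr

Final: 0.03697 hr


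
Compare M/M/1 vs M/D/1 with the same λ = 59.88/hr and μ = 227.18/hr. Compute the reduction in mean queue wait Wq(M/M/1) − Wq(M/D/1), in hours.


ρ = 59.88/227.18 = 0.2636
Wq(M/M/1) = ρ/(μ−λ) = 0.2636/167.30 = 0.001575 hr
Wq(M/D/1) = ρ/(2(μ−λ)) = 0.0007877 hr
Savings = 0.001575 − 0.0007877 = 0.0007877 hr

Final: 0.0007877 hr


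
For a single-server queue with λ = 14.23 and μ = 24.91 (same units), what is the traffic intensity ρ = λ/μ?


ρ = λ/μ = 14.23/24.91 = 0.5713

Final: 0.5713


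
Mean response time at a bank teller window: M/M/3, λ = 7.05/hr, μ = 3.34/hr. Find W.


a = 2.1108; ρ = 0.7036; P₀ = 0.094105
Lq = P₀·a^c·ρ/(c!(1−ρ)²) = 1.18123
Wq = Lq/λ = 1.18123/7.05 = 0.16755 hr
W = Wq + 1/μ = 0.16755 + 0.29940 = 0.46695 hr

Final: 0.46695 hr


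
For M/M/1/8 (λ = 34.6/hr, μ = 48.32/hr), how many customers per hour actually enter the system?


ρ = 0.7161; P_K = (1−ρ)ρ^8/(1−ρ^9) = 0.020647
λ_eff = λ(1 − P_K) = 34.6·(1 − 0.020647) = 34.6·0.979353 = 33.8856 /hr

Final: 33.8856 /hr


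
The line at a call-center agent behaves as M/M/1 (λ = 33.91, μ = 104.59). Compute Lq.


ρ = 33.91/104.59 = 0.3242
Lq = ρ²/(1−ρ) = 0.1051/0.6758 = 0.1555

Final: 0.1555


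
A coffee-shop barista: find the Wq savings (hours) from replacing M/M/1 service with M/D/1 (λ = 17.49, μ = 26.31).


ρ = 17.49/26.31 = 0.6648
Wq(M/M/1) = ρ/(μ−λ) = 0.6648/8.82 = 0.07537 hr
Wq(M/D/1) = ρ/(2(μ−λ)) = 0.03769 hr
Savings = 0.07537 − 0.03769 = 0.03769 hr

Final: 0.03769 hr


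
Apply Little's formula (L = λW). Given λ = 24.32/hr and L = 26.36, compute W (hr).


W = L/λ = 26.36/24.32 = 1.0839 hr

Final: 1.0839 hr


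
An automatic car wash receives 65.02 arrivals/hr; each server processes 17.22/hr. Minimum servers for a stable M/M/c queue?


Stability requires cμ > λ ⇔ c > λ/μ.
λ/μ = 65.02/17.22 = 3.7758
Minimum integer c = ⌊3.7758⌋ + 1 = 4
Check: 4·17.22 = 68.88 > 65.02, while 3·17.22 = 51.66 ≤ 65.02

Final: 4 servers


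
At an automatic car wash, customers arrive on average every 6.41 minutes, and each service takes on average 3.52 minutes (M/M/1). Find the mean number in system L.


λ = 60/6.41 = 9.3604 /hr
μ = 60/3.52 = 17.0455 /hr
ρ = λ/μ = 9.3604/17.0455 = 0.5491
L = ρ/(1−ρ) = 0.5491/0.4509 = 1.2180

Final: 1.2180


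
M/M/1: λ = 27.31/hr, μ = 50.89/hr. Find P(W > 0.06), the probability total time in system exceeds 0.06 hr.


W ~ Exponential(μ−λ) for M/M/1.
μ − λ = 50.89 − 27.31 = 23.5800
P(W > t) = e^{−(μ−λ)t} = e^{−1.4148} = 0.242974

Final: 0.242974


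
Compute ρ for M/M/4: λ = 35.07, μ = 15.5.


ρ = λ/(cμ) = 35.07/(4·15.5) = 35.07/62.00 = 0.5656

Final: 0.5656


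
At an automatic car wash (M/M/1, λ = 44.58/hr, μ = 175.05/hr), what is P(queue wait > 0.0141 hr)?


ρ = 44.58/175.05 = 0.2547
P(Wq > t) = ρ·e^{−(μ−λ)t} = 0.2547·e^{−1.8396}
= 0.2547·0.158877 = 0.040461

Final: 0.040461


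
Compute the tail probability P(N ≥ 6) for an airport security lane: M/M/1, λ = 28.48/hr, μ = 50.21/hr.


ρ = 28.48/50.21 = 0.5672
P(N ≥ n) = ρ^n = 0.5672^6 = 0.033304

Final: 0.033304


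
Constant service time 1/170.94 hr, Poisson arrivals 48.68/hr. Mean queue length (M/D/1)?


ρ = 48.68/170.94 = 0.2848
M/D/1: Lq = ρ²/(2(1−ρ)) = 0.08110/(2·0.7152) = 0.05669

Final: 0.05669


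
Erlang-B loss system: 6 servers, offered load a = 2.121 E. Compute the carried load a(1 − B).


B(6,2.121) = 0.015257 (Erlang-B)
Carried load = a(1 − B) = 2.121·(1 − 0.015257) = 2.121·0.984743 = 2.0886 E

Final: 2.0886 Erlangs


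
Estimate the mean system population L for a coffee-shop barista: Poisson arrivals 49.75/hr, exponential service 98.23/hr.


ρ = λ/μ = 49.75/98.23 = 0.5065
L = ρ/(1−ρ) = 0.5065/(1 − 0.5065) = 0.5065/0.4935 = 1.0262

Final: 1.0262


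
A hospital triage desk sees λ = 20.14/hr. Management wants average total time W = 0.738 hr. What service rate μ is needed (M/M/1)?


W = 1/(μ−λ) ⇒ μ − λ = 1/W = 1/0.738 = 1.3550
μ = λ + 1/W = 20.14 + 1.3550 = 21.4950 per hr

Final: 21.4950 /hr


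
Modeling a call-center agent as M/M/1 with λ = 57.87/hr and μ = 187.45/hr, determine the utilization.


ρ = λ/μ = 57.87/187.45 = 0.3087

Final: 0.3087


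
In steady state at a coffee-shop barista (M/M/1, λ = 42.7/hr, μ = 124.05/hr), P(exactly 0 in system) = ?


ρ = 42.7/124.05 = 0.3442
P_n = (1−ρ)·ρ^n = (1 − 0.3442)·0.3442^0 = 0.6558·1.000000 = 0.655784

Final: 0.655784


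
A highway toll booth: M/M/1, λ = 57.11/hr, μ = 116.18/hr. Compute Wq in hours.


ρ = 57.11/116.18 = 0.4916
Wq = ρ/(μ−λ) = 0.4916/(116.18 − 57.11) = 0.4916/59.07 = 0.008322 hr

Final: 0.008322 hr


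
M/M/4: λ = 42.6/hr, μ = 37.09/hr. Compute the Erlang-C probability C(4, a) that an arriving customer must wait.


a = λ/μ = 1.1486; ρ = a/4 = 0.2871
P₀ = 0.316216 (from M/M/c formula)
C(c,a) = [a^c/(c!(1−ρ))]·P₀ = [1.74025/(24·0.7129)]·0.316216
= 0.10172·0.316216 = 0.032165

Final: 0.032165


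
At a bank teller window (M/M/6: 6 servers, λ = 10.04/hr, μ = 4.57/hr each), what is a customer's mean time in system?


a = 2.1969; ρ = 0.3662; P₀ = 0.110853
Lq = P₀·a^c·ρ/(c!(1−ρ)²) = 0.01578
Wq = Lq/λ = 0.01578/10.04 = 0.001571 hr
W = Wq + 1/μ = 0.001571 + 0.21882 = 0.22039 hr

Final: 0.22039 hr


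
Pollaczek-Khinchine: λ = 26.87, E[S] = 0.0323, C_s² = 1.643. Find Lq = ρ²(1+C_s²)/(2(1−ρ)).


ρ = λ·E[S] = 26.87·0.0323 = 0.8679
Lq = ρ²(1+C_s²)/(2(1−ρ)) = 0.7533·(1+1.643)/(2·0.1321)
= 0.7533·2.6430/0.2642 = 7.53543

Final: 7.53543


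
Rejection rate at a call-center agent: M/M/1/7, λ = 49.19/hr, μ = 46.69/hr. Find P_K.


ρ = λ/μ = 49.19/46.69 = 1.0535
P_K = (1−ρ)ρ^K/(1−ρ^(K+1)) = (-0.05354·1.440690)/(1 − 1.517832)
= -0.077141/-0.517832 = 0.148970

Final: 0.148970


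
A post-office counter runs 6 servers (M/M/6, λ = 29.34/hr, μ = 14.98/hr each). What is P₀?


a = λ/μ = 29.34/14.98 = 1.9586; ρ = a/c = 0.3264
Σ_{k=0}^{5} a^k/k! (terms k=0..5) = 1.00000 + 1.95861 + 1.91808 + 1.25226 + 0.61317 + 0.24019 = 6.98231
Tail: a^6/(6!(1−ρ)) = 56.45336/(720·0.6736) = 0.11641
P₀ = 1/(6.98231 + 0.11641) = 1/7.09872 = 0.140870

Final: 0.140870


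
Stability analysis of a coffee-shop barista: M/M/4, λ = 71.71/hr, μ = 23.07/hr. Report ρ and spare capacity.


Total capacity cμ = 4·23.07 = 92.28/hr
ρ = λ/(cμ) = 71.71/92.28 = 0.7771
Stable ⇔ ρ < 1: YES
Spare capacity = cμ − λ = 92.28 − 71.71 = 20.57/hr

Final: ρ = 0.7771; stable; margin = 20.57/hr


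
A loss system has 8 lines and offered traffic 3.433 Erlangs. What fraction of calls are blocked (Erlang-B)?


B(c,a) = (a^c/c!) / Σ_{k=0}^{c} a^k/k!
a^8/8! = 0.478487
Σ terms (k=0..8): 1.00000 + 3.43300 + 5.89274 + 6.74326 + 5.78741 + 3.97363 + 2.27358 + 1.11503 + 0.47849 = 30.697144
B = 0.478487/30.697144 = 0.015587

Final: 0.015587


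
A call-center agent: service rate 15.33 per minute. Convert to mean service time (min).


Mean service time = 1/μ = 1/15.33 minute = 0.06523 minute
In minutes: 0.06523 × 1 = 0.06523 min

Final: 0.06523 min


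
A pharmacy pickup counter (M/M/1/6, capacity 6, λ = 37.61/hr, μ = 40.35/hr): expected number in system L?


ρ = 37.61/40.35 = 0.9321
L = ρ[1 − (K+1)ρ^K + Kρ^(K+1)] / [(1−ρ)(1−ρ^(K+1))]
Numerator: 0.9321·(1 − 7·0.655781 + 6·0.611250) = 0.071800
Denominator: (0.06791)·(0.388750) = 0.026398
L = 0.071800/0.026398 = 2.7199

Final: 2.7199


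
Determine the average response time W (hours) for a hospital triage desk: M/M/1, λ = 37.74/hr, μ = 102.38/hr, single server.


W = 1/(μ−λ) = 1/(102.38 − 37.74) = 1/64.64 = 0.01547 hr

Final: 0.01547 hr


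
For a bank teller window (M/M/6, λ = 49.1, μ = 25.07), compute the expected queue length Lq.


a = λ/μ = 1.9585; ρ = a/6 = 0.3264
P₀ = 0.140884
Lq = P₀·a^c·ρ / (c!·(1−ρ)²) = 0.140884·56.43687·0.3264/(720·0.45371)
= 0.007945

Final: 0.007945


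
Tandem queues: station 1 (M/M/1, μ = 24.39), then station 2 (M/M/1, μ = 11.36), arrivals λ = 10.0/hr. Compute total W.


Each node sees arrival rate λ = 10.0/hr (tandem ⇒ throughput preserved).
W₁ = 1/(μ₁−λ) = 1/(24.39−10.0) = 0.06949 hr
W₂ = 1/(μ₂−λ) = 1/(11.36−10.0) = 0.73529 hr
W_total = W₁ + W₂ = 0.06949 + 0.73529 = 0.80479 hr

Final: 0.80479 hr


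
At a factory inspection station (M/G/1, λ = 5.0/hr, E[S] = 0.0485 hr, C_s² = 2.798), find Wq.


ρ = λ·E[S] = 5.0·0.0485 = 0.2425
E[S²] = E[S]²(1+C_s²) = 0.0485²·(1+2.798) = 0.008934
Wq = λ·E[S²]/(2(1−ρ)) = 5.0·0.008934/(2·0.7575) = 0.02948 hr

Final: 0.02948 hr


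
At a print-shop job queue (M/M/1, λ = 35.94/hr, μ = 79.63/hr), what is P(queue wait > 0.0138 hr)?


ρ = 35.94/79.63 = 0.4513
P(Wq > t) = ρ·e^{−(μ−λ)t} = 0.4513·e^{−0.6029}
= 0.4513·0.547210 = 0.246977

Final: 0.246977


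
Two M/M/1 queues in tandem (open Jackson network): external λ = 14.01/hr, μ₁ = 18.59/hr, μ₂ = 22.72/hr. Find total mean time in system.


Each node sees arrival rate λ = 14.01/hr (tandem ⇒ throughput preserved).
W₁ = 1/(μ₁−λ) = 1/(18.59−14.01) = 0.21834 hr
W₂ = 1/(μ₂−λ) = 1/(22.72−14.01) = 0.11481 hr
W_total = W₁ + W₂ = 0.21834 + 0.11481 = 0.33315 hr

Final: 0.33315 hr


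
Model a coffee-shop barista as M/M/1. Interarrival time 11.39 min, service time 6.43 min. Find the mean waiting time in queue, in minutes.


λ = 60/11.39 = 5.2678 /hr
μ = 60/6.43 = 9.3313 /hr
ρ = λ/μ = 5.2678/9.3313 = 0.5645
Wq = ρ/(μ−λ) = 0.5645/(9.3313−5.2678) = 0.13893 hr
In minutes: 0.13893·60 = 8.336 min

Final: 8.336 min


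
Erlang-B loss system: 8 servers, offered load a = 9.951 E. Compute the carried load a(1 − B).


B(8,9.951) = 0.336020 (Erlang-B)
Carried load = a(1 − B) = 9.951·(1 − 0.336020) = 9.951·0.663980 = 6.6073 E

Final: 6.6073 Erlangs


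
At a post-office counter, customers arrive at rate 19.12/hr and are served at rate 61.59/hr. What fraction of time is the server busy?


ρ = λ/μ = 19.12/61.59 = 0.3104

Final: 0.3104


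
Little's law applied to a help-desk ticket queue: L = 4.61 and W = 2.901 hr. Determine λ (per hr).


λ = L/W = 4.61/2.901 = 1.5891 /hr

Final: 1.5891 /hr


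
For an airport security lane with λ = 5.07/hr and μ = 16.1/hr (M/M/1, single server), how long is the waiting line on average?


ρ = 5.07/16.1 = 0.3149
Lq = ρ²/(1−ρ) = 0.09917/0.6851 = 0.1447

Final: 0.1447


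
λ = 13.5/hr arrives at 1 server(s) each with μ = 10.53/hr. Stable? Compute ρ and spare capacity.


Total capacity cμ = 1·10.53 = 10.53/hr
ρ = λ/(cμ) = 13.5/10.53 = 1.2821
Stable ⇔ ρ < 1: NO
Spare capacity = cμ − λ = 10.53 − 13.5 = -2.97/hr

Final: ρ = 1.2821; unstable; margin = -2.97/hr


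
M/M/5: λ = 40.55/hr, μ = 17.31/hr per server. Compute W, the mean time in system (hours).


a = 2.3426; ρ = 0.4685; P₀ = 0.094430
Lq = P₀·a^c·ρ/(c!(1−ρ)²) = 0.09207
Wq = Lq/λ = 0.09207/40.55 = 0.002271 hr
W = Wq + 1/μ = 0.002271 + 0.05777 = 0.06004 hr

Final: 0.06004 hr


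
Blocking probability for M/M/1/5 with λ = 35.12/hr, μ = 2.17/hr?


ρ = λ/μ = 35.12/2.17 = 16.1843
P_K = (1−ρ)ρ^K/(1−ρ^(K+1)) = (-15.1843·1110385.717392)/(1 − 17970850.873184)
= -16860465.155792/-17970849.873184 = 0.938212

Final: 0.938212


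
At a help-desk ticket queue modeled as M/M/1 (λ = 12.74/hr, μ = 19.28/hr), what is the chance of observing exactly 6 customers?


ρ = 12.74/19.28 = 0.6608
P_n = (1−ρ)·ρ^n = (1 − 0.6608)·0.6608^6 = 0.3392·0.083248 = 0.028239

Final: 0.028239


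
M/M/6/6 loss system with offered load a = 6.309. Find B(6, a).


B(c,a) = (a^c/c!) / Σ_{k=0}^{c} a^k/k!
a^6/6! = 87.585188
Σ terms (k=0..6): 1.00000 + 6.30900 + 19.90174 + 41.85336 + 66.01321 + 83.29547 + 87.58519 = 305.957973
B = 87.585188/305.957973 = 0.286265

Final: 0.286265


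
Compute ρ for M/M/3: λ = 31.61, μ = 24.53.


ρ = λ/(cμ) = 31.61/(3·24.53) = 31.61/73.59 = 0.4295

Final: 0.4295


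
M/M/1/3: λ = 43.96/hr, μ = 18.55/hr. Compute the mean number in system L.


ρ = 43.96/18.55 = 2.3698
L = ρ[1 − (K+1)ρ^K + Kρ^(K+1)] / [(1−ρ)(1−ρ^(K+1))]
Numerator: 2.3698·(1 − 4·13.308874 + 3·31.539520) = 100.439866
Denominator: (-1.3698)·(-30.539520) = 41.833380
L = 100.439866/41.833380 = 2.4010

Final: 2.4010


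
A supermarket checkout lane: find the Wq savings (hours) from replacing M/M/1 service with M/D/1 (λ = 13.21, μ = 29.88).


ρ = 13.21/29.88 = 0.4421
Wq(M/M/1) = ρ/(μ−λ) = 0.4421/16.67 = 0.02652 hr
Wq(M/D/1) = ρ/(2(μ−λ)) = 0.01326 hr
Savings = 0.02652 − 0.01326 = 0.01326 hr

Final: 0.01326 hr


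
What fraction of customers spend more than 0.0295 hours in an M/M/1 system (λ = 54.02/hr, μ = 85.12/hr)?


W ~ Exponential(μ−λ) for M/M/1.
μ − λ = 85.12 − 54.02 = 31.1000
P(W > t) = e^{−(μ−λ)t} = e^{−0.9174} = 0.399537

Final: 0.399537


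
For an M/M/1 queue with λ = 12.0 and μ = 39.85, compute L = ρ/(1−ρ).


ρ = λ/μ = 12.0/39.85 = 0.3011
L = ρ/(1−ρ) = 0.3011/(1 − 0.3011) = 0.3011/0.6989 = 0.4309

Final: 0.4309


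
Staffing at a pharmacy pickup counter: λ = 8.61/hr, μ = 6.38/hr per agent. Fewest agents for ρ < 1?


Stability requires cμ > λ ⇔ c > λ/μ.
λ/μ = 8.61/6.38 = 1.3495
Minimum integer c = ⌊1.3495⌋ + 1 = 2
Check: 2·6.38 = 12.76 > 8.61, while 1·6.38 = 6.38 ≤ 8.61

Final: 2 servers


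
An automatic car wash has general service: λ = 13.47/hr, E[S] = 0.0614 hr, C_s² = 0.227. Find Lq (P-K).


ρ = λ·E[S] = 13.47·0.0614 = 0.8271
Lq = ρ²(1+C_s²)/(2(1−ρ)) = 0.6840·(1+0.227)/(2·0.1729)
= 0.6840·1.2270/0.3459 = 2.42653

Final: 2.42653


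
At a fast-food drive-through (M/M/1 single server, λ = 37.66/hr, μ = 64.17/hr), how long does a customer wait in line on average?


ρ = 37.66/64.17 = 0.5869
Wq = ρ/(μ−λ) = 0.5869/(64.17 − 37.66) = 0.5869/26.51 = 0.02214 hr

Final: 0.02214 hr


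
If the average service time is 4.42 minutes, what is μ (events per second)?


μ = 1/(service time) in consistent units.
1 second = 0.0166667 min, so μ = 0.0166667/4.42 = 0.003771 per second

Final: 0.003771 /sec


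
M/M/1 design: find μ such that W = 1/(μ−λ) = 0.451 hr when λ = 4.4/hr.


W = 1/(μ−λ) ⇒ μ − λ = 1/W = 1/0.451 = 2.2173
μ = λ + 1/W = 4.4 + 2.2173 = 6.6173 per hr

Final: 6.6173 /hr


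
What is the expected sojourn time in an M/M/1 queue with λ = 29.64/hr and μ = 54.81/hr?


W = 1/(μ−λ) = 1/(54.81 − 29.64) = 1/25.17 = 0.03973 hr

Final: 0.03973 hr


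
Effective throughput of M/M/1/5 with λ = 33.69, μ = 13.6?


ρ = 2.4772; P_K = (1−ρ)ρ^5/(1−ρ^6) = 0.598911
λ_eff = λ(1 − P_K) = 33.69·(1 − 0.598911) = 33.69·0.401089 = 13.5127 /hr

Final: 13.5127 /hr


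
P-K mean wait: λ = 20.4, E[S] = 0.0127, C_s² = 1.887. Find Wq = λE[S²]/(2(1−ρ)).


ρ = λ·E[S] = 20.4·0.0127 = 0.2591
E[S²] = E[S]²(1+C_s²) = 0.0127²·(1+1.887) = 0.0004656
Wq = λ·E[S²]/(2(1−ρ)) = 20.4·0.0004656/(2·0.7409) = 0.006410 hr

Final: 0.006410 hr


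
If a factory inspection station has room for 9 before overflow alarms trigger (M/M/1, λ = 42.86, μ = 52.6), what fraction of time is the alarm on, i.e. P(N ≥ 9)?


ρ = 42.86/52.6 = 0.8148
P(N ≥ n) = ρ^n = 0.8148^9 = 0.158343

Final: 0.158343


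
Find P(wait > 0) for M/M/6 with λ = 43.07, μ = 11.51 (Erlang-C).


a = λ/μ = 3.7420; ρ = a/6 = 0.6237
P₀ = 0.022276 (from M/M/c formula)
C(c,a) = [a^c/(c!(1−ρ))]·P₀ = [2745.34728/(720·0.3763)]·0.022276
= 10.13176·0.022276 = 0.225698

Final: 0.225698


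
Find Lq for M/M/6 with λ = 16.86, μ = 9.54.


a = λ/μ = 1.7673; ρ = a/6 = 0.2945
P₀ = 0.170676
Lq = P₀·a^c·ρ / (c!·(1−ρ)²) = 0.170676·30.46879·0.2945/(720·0.49766)
= 0.004275

Final: 0.004275


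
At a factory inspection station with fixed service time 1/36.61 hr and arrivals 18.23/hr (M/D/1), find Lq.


ρ = 18.23/36.61 = 0.4980
M/D/1: Lq = ρ²/(2(1−ρ)) = 0.2480/(2·0.5020) = 0.24694

Final: 0.24694


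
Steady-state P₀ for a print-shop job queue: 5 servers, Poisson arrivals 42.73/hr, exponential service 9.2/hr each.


a = λ/μ = 42.73/9.2 = 4.6446; ρ = a/c = 0.9289
Σ_{k=0}^{4} a^k/k! (terms k=0..4) = 1.00000 + 4.64457 + 10.78599 + 16.69875 + 19.38961 = 52.51892
Tail: a^5/(5!(1−ρ)) = 2161.35113/(120·0.07109) = 253.36940
P₀ = 1/(52.51892 + 253.36940) = 1/305.88831 = 0.003269

Final: 0.003269


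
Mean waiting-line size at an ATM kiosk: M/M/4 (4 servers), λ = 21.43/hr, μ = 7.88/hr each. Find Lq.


a = λ/μ = 2.7195; ρ = a/4 = 0.6799
P₀ = 0.055899
Lq = P₀·a^c·ρ / (c!·(1−ρ)²) = 0.055899·54.69956·0.6799/(24·0.10247)
= 0.84528

Final: 0.84528


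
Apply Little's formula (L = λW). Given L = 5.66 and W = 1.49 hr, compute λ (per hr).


λ = L/W = 5.66/1.49 = 3.7987 /hr

Final: 3.7987 /hr


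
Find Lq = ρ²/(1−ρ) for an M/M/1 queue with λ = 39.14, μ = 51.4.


ρ = 39.14/51.4 = 0.7615
Lq = ρ²/(1−ρ) = 0.5798/0.2385 = 2.4310

Final: 2.4310


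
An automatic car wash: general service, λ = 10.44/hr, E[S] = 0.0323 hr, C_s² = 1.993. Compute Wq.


ρ = λ·E[S] = 10.44·0.0323 = 0.3372
E[S²] = E[S]²(1+C_s²) = 0.0323²·(1+1.993) = 0.003123
Wq = λ·E[S²]/(2(1−ρ)) = 10.44·0.003123/(2·0.6628) = 0.02459 hr

Final: 0.02459 hr


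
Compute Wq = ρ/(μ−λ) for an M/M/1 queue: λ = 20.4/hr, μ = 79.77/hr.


ρ = 20.4/79.77 = 0.2557
Wq = ρ/(μ−λ) = 0.2557/(79.77 − 20.4) = 0.2557/59.37 = 0.004307 hr

Final: 0.004307 hr


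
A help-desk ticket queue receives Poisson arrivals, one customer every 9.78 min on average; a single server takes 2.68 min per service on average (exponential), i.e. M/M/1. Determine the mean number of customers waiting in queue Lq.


λ = 60/9.78 = 6.1350 /hr
μ = 60/2.68 = 22.3881 /hr
ρ = λ/μ = 6.1350/22.3881 = 0.2740
Lq = ρ²/(1−ρ) = 0.07509/0.7260 = 0.1034

Final: 0.1034


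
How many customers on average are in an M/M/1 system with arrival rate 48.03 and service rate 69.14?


ρ = λ/μ = 48.03/69.14 = 0.6947
L = ρ/(1−ρ) = 0.6947/(1 − 0.6947) = 0.6947/0.3053 = 2.2752

Final: 2.2752


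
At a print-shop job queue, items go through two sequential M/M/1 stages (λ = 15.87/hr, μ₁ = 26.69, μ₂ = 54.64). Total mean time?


Each node sees arrival rate λ = 15.87/hr (tandem ⇒ throughput preserved).
W₁ = 1/(μ₁−λ) = 1/(26.69−15.87) = 0.09242 hr
W₂ = 1/(μ₂−λ) = 1/(54.64−15.87) = 0.02579 hr
W_total = W₁ + W₂ = 0.09242 + 0.02579 = 0.11821 hr

Final: 0.11821 hr


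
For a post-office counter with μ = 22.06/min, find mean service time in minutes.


Mean service time = 1/μ = 1/22.06 minute = 0.04533 minute
In minutes: 0.04533 × 1 = 0.04533 min

Final: 0.04533 min


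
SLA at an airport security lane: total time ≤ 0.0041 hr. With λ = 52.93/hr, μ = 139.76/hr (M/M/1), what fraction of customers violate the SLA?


W ~ Exponential(μ−λ) for M/M/1.
μ − λ = 139.76 − 52.93 = 86.8300
P(W > t) = e^{−(μ−λ)t} = e^{−0.3560} = 0.700471

Final: 0.700471


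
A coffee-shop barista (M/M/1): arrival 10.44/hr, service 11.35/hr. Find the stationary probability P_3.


ρ = 10.44/11.35 = 0.9198
P_n = (1−ρ)·ρ^n = (1 − 0.9198)·0.9198^3 = 0.08018·0.778241 = 0.062396

Final: 0.062396


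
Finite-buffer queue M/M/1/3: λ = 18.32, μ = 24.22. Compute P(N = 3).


ρ = λ/μ = 18.32/24.22 = 0.7564
P_K = (1−ρ)ρ^K/(1−ρ^(K+1)) = (0.2436·0.432767)/(1 − 0.327345)
= 0.105422/0.672655 = 0.156725

Final: 0.156725


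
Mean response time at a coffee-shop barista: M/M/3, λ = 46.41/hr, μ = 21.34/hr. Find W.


a = 2.1748; ρ = 0.7249; P₀ = 0.084947
Lq = P₀·a^c·ρ/(c!(1−ρ)²) = 1.39526
Wq = Lq/λ = 1.39526/46.41 = 0.03006 hr
W = Wq + 1/μ = 0.03006 + 0.04686 = 0.07692 hr

Final: 0.07692 hr


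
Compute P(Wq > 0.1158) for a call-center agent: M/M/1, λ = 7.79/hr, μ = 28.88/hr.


ρ = 7.79/28.88 = 0.2697
P(Wq > t) = ρ·e^{−(μ−λ)t} = 0.2697·e^{−2.4422}
= 0.2697·0.086967 = 0.023458

Final: 0.023458


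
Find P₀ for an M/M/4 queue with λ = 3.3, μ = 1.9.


a = λ/μ = 3.3/1.9 = 1.7368; ρ = a/c = 0.4342
Σ_{k=0}^{3} a^k/k! (terms k=0..3) = 1.00000 + 1.73684 + 1.50831 + 0.87323 = 5.11838
Tail: a^4/(4!(1−ρ)) = 9.10000/(24·0.5658) = 0.67015
P₀ = 1/(5.11838 + 0.67015) = 1/5.78854 = 0.172755

Final: 0.172755


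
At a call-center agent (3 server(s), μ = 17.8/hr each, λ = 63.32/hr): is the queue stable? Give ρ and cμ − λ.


Total capacity cμ = 3·17.8 = 53.40/hr
ρ = λ/(cμ) = 63.32/53.40 = 1.1858
Stable ⇔ ρ < 1: NO
Spare capacity = cμ − λ = 53.40 − 63.32 = -9.92/hr

Final: ρ = 1.1858; unstable; margin = -9.92/hr


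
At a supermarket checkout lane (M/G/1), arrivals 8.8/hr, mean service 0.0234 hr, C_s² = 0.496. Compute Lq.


ρ = λ·E[S] = 8.8·0.0234 = 0.2059
Lq = ρ²(1+C_s²)/(2(1−ρ)) = 0.04240·(1+0.496)/(2·0.7941)
= 0.04240·1.4960/1.5882 = 0.03994

Final: 0.03994


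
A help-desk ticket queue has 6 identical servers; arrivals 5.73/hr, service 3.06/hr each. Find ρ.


ρ = λ/(cμ) = 5.73/(6·3.06) = 5.73/18.36 = 0.3121

Final: 0.3121


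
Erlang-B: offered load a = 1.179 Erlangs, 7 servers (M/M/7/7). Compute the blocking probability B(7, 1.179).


B(c,a) = (a^c/c!) / Σ_{k=0}^{c} a^k/k!
a^7/7! = 0.0006283
Σ terms (k=0..7): 1.00000 + 1.17900 + 0.69502 + 0.27314 + 0.08051 + 0.01898 + 0.003730 + 0.0006283 = 3.251015
B = 0.0006283/3.251015 = 0.0001933

Final: 0.0001933


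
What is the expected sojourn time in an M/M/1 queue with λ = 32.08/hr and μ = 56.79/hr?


W = 1/(μ−λ) = 1/(56.79 − 32.08) = 1/24.71 = 0.04047 hr

Final: 0.04047 hr


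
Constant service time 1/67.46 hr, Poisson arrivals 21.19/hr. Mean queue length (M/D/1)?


ρ = 21.19/67.46 = 0.3141
M/D/1: Lq = ρ²/(2(1−ρ)) = 0.09867/(2·0.6859) = 0.07193

Final: 0.07193


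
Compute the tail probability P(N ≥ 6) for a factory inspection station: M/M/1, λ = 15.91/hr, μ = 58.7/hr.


ρ = 15.91/58.7 = 0.2710
P(N ≥ n) = ρ^n = 0.2710^6 = 0.0003965

Final: 0.0003965


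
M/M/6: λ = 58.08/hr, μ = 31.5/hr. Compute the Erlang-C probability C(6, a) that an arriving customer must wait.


a = λ/μ = 1.8438; ρ = a/6 = 0.3073
P₀ = 0.158071 (from M/M/c formula)
C(c,a) = [a^c/(c!(1−ρ))]·P₀ = [39.29129/(720·0.6927)]·0.158071
= 0.07878·0.158071 = 0.012453

Final: 0.012453


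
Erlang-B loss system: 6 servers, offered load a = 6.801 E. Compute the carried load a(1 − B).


B(6,6.801) = 0.318743 (Erlang-B)
Carried load = a(1 − B) = 6.801·(1 − 0.318743) = 6.801·0.681257 = 4.6332 E

Final: 4.6332 Erlangs


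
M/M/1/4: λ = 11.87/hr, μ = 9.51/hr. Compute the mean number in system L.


ρ = 11.87/9.51 = 1.2482
L = ρ[1 − (K+1)ρ^K + Kρ^(K+1)] / [(1−ρ)(1−ρ^(K+1))]
Numerator: 1.2482·(1 − 5·2.427062 + 4·3.029361) = 1.225862
Denominator: (-0.2482)·(-2.029361) = 0.503606
L = 1.225862/0.503606 = 2.4342

Final: 2.4342


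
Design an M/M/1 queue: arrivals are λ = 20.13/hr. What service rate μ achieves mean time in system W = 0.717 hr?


W = 1/(μ−λ) ⇒ μ − λ = 1/W = 1/0.717 = 1.3947
μ = λ + 1/W = 20.13 + 1.3947 = 21.5247 per hr

Final: 21.5247 /hr


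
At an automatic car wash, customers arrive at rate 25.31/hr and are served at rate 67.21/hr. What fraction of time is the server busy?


ρ = λ/μ = 25.31/67.21 = 0.3766

Final: 0.3766


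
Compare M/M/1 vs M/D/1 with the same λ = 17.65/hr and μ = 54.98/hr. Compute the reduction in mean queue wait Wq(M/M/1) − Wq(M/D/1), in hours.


ρ = 17.65/54.98 = 0.3210
Wq(M/M/1) = ρ/(μ−λ) = 0.3210/37.33 = 0.008600 hr
Wq(M/D/1) = ρ/(2(μ−λ)) = 0.004300 hr
Savings = 0.008600 − 0.004300 = 0.004300 hr

Final: 0.004300 hr


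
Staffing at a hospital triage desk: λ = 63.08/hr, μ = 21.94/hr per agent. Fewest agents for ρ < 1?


Stability requires cμ > λ ⇔ c > λ/μ.
λ/μ = 63.08/21.94 = 2.8751
Minimum integer c = ⌊2.8751⌋ + 1 = 3
Check: 3·21.94 = 65.82 > 63.08, while 2·21.94 = 43.88 ≤ 63.08

Final: 3 servers


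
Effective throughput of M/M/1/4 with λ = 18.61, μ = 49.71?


ρ = 0.3744; P_K = (1−ρ)ρ^4/(1−ρ^5) = 0.012380
λ_eff = λ(1 − P_K) = 18.61·(1 − 0.012380) = 18.61·0.987620 = 18.3796 /hr

Final: 18.3796 /hr


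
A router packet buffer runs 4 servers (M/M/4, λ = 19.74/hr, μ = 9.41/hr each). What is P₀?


a = λ/μ = 19.74/9.41 = 2.0978; ρ = a/c = 0.5244
Σ_{k=0}^{3} a^k/k! (terms k=0..3) = 1.00000 + 2.09777 + 2.20032 + 1.53858 = 6.83667
Tail: a^4/(4!(1−ρ)) = 19.36556/(24·0.4756) = 1.69674
P₀ = 1/(6.83667 + 1.69674) = 1/8.53341 = 0.117186

Final: 0.117186


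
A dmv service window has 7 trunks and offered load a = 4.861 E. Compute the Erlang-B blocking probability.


B(c,a) = (a^c/c!) / Σ_{k=0}^{c} a^k/k!
a^7/7! = 12.724737
Σ terms (k=0..7): 1.00000 + 4.86100 + 11.81466 + 19.14369 + 23.26437 + 22.61762 + 18.32404 + 12.72474 = 113.750110
B = 12.724737/113.750110 = 0.111866

Final: 0.111866


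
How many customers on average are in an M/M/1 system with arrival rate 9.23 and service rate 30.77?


ρ = λ/μ = 9.23/30.77 = 0.3000
L = ρ/(1−ρ) = 0.3000/(1 − 0.3000) = 0.3000/0.7000 = 0.4285

Final: 0.4285


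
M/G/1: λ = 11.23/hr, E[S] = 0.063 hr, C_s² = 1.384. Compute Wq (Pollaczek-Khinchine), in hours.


ρ = λ·E[S] = 11.23·0.063 = 0.7075
E[S²] = E[S]²(1+C_s²) = 0.063²·(1+1.384) = 0.009462
Wq = λ·E[S²]/(2(1−ρ)) = 11.23·0.009462/(2·0.2925) = 0.18163 hr

Final: 0.18163 hr


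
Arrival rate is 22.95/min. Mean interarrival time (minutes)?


Mean interarrival time = 1/λ = 1/22.95 minute = 0.04357 minute
In minutes: 0.04357 × 1 = 0.04357 min

Final: 0.04357 min


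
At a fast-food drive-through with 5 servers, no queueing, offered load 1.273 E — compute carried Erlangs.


B(5,1.273) = 0.007816 (Erlang-B)
Carried load = a(1 − B) = 1.273·(1 − 0.007816) = 1.273·0.992184 = 1.2631 E

Final: 1.2631 Erlangs


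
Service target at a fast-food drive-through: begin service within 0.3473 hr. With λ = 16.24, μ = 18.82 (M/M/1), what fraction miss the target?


ρ = 16.24/18.82 = 0.8629
P(Wq > t) = ρ·e^{−(μ−λ)t} = 0.8629·e^{−0.8960}
= 0.8629·0.408185 = 0.352228

Final: 0.352228


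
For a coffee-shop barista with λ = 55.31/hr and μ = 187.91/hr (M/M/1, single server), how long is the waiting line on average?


ρ = 55.31/187.91 = 0.2943
Lq = ρ²/(1−ρ) = 0.08664/0.7057 = 0.1228

Final: 0.1228


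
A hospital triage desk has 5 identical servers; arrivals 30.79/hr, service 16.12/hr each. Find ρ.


ρ = λ/(cμ) = 30.79/(5·16.12) = 30.79/80.60 = 0.3820

Final: 0.3820


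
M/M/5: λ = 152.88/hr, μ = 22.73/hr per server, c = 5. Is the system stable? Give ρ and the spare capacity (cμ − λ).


Total capacity cμ = 5·22.73 = 113.65/hr
ρ = λ/(cμ) = 152.88/113.65 = 1.3452
Stable ⇔ ρ < 1: NO
Spare capacity = cμ − λ = 113.65 − 152.88 = -39.23/hr

Final: ρ = 1.3452; unstable; margin = -39.23/hr


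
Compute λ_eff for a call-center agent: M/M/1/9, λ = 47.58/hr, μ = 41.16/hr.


ρ = 1.1560; P_K = (1−ρ)ρ^9/(1−ρ^10) = 0.176310
λ_eff = λ(1 − P_K) = 47.58·(1 − 0.176310) = 47.58·0.823690 = 39.1912 /hr

Final: 39.1912 /hr


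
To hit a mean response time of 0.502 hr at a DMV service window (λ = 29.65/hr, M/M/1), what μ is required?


W = 1/(μ−λ) ⇒ μ − λ = 1/W = 1/0.502 = 1.9920
μ = λ + 1/W = 29.65 + 1.9920 = 31.6420 per hr

Final: 31.6420 /hr


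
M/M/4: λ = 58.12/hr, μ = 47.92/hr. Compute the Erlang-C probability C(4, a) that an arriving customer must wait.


a = λ/μ = 1.2129; ρ = a/4 = 0.3032
P₀ = 0.296286 (from M/M/c formula)
C(c,a) = [a^c/(c!(1−ρ))]·P₀ = [2.16389/(24·0.6968)]·0.296286
= 0.12940·0.296286 = 0.038339

Final: 0.038339


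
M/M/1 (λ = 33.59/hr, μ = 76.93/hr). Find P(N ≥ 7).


ρ = 33.59/76.93 = 0.4366
P(N ≥ n) = ρ^n = 0.4366^7 = 0.003026

Final: 0.003026


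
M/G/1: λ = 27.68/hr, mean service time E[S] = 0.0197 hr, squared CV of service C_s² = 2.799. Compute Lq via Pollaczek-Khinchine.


ρ = λ·E[S] = 27.68·0.0197 = 0.5453
Lq = ρ²(1+C_s²)/(2(1−ρ)) = 0.2973·(1+2.799)/(2·0.4547)
= 0.2973·3.7990/0.9094 = 1.24215

Final: 1.24215


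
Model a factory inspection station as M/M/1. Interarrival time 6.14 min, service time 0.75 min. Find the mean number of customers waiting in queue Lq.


λ = 60/6.14 = 9.7720 /hr
μ = 60/0.75 = 80.0000 /hr
ρ = λ/μ = 9.7720/80.0000 = 0.1221
Lq = ρ²/(1−ρ) = 0.01492/0.8779 = 0.01700

Final: 0.01700


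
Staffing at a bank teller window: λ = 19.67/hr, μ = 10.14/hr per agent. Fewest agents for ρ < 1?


Stability requires cμ > λ ⇔ c > λ/μ.
λ/μ = 19.67/10.14 = 1.9398
Minimum integer c = ⌊1.9398⌋ + 1 = 2
Check: 2·10.14 = 20.28 > 19.67, while 1·10.14 = 10.14 ≤ 19.67

Final: 2 servers


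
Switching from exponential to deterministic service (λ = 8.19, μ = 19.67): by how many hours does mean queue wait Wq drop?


ρ = 8.19/19.67 = 0.4164
Wq(M/M/1) = ρ/(μ−λ) = 0.4164/11.48 = 0.03627 hr
Wq(M/D/1) = ρ/(2(μ−λ)) = 0.01813 hr
Savings = 0.03627 − 0.01813 = 0.01813 hr

Final: 0.01813 hr


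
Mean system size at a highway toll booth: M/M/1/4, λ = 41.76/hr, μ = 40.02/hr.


ρ = 41.76/40.02 = 1.0435
L = ρ[1 − (K+1)ρ^K + Kρ^(K+1)] / [(1−ρ)(1−ρ^(K+1))]
Numerator: 1.0435·(1 − 5·1.185588 + 4·1.237135) = 0.021497
Denominator: (-0.04348)·(-0.237135) = 0.010310
L = 0.021497/0.010310 = 2.0851

Final: 2.0851


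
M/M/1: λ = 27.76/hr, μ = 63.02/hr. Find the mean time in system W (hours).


W = 1/(μ−λ) = 1/(63.02 − 27.76) = 1/35.26 = 0.02836 hr

Final: 0.02836 hr


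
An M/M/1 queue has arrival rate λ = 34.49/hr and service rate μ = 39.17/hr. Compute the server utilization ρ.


ρ = λ/μ = 34.49/39.17 = 0.8805

Final: 0.8805


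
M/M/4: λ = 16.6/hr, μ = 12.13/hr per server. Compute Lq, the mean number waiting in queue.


a = λ/μ = 1.3685; ρ = a/4 = 0.3421
P₀ = 0.252894
Lq = P₀·a^c·ρ / (c!·(1−ρ)²) = 0.252894·3.50743·0.3421/(24·0.43280)
= 0.02922

Final: 0.02922


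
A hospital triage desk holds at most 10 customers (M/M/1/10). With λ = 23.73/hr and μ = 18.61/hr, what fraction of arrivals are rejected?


ρ = λ/μ = 23.73/18.61 = 1.2751
P_K = (1−ρ)ρ^K/(1−ρ^(K+1)) = (-0.2751·11.363540)/(1 − 14.489888)
= -3.126347/-13.489888 = 0.231755

Final: 0.231755


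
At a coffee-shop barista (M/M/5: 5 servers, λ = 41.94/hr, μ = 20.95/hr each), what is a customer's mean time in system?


a = 2.0019; ρ = 0.4004; P₀ = 0.134067
Lq = P₀·a^c·ρ/(c!(1−ρ)²) = 0.04000
Wq = Lq/λ = 0.04000/41.94 = 0.0009538 hr
W = Wq + 1/μ = 0.0009538 + 0.04773 = 0.04869 hr

Final: 0.04869 hr


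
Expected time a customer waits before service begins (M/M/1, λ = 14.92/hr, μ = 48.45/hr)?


ρ = 14.92/48.45 = 0.3079
Wq = ρ/(μ−λ) = 0.3079/(48.45 − 14.92) = 0.3079/33.53 = 0.009184 hr

Final: 0.009184 hr


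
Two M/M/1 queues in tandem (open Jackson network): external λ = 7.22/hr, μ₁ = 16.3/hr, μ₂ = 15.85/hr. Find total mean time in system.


Each node sees arrival rate λ = 7.22/hr (tandem ⇒ throughput preserved).
W₁ = 1/(μ₁−λ) = 1/(16.3−7.22) = 0.11013 hr
W₂ = 1/(μ₂−λ) = 1/(15.85−7.22) = 0.11587 hr
W_total = W₁ + W₂ = 0.11013 + 0.11587 = 0.22601 hr

Final: 0.22601 hr


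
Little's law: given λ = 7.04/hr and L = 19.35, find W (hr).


W = L/λ = 19.35/7.04 = 2.7486 hr

Final: 2.7486 hr


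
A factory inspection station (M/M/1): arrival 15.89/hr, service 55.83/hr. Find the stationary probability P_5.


ρ = 15.89/55.83 = 0.2846
P_n = (1−ρ)·ρ^n = (1 − 0.2846)·0.2846^5 = 0.7154·0.001868 = 0.001336

Final: 0.001336


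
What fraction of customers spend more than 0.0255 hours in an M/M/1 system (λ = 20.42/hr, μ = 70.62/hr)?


W ~ Exponential(μ−λ) for M/M/1.
μ − λ = 70.62 − 20.42 = 50.2000
P(W > t) = e^{−(μ−λ)t} = e^{−1.2801} = 0.278009

Final: 0.278009


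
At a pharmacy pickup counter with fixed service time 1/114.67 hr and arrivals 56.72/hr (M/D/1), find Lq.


ρ = 56.72/114.67 = 0.4946
M/D/1: Lq = ρ²/(2(1−ρ)) = 0.2447/(2·0.5054) = 0.24207

Final: 0.24207


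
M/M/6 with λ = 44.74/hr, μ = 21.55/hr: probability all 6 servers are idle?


a = λ/μ = 44.74/21.55 = 2.0761; ρ = a/c = 0.3460
Σ_{k=0}^{5} a^k/k! (terms k=0..5) = 1.00000 + 2.07610 + 2.15510 + 1.49140 + 0.77408 + 0.32141 = 7.81809
Tail: a^6/(6!(1−ρ)) = 80.07413/(720·0.6540) = 0.17006
P₀ = 1/(7.81809 + 0.17006) = 1/7.98815 = 0.125185

Final: 0.125185


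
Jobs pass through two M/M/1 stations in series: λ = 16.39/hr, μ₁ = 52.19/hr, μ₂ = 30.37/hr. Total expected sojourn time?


Each node sees arrival rate λ = 16.39/hr (tandem ⇒ throughput preserved).
W₁ = 1/(μ₁−λ) = 1/(52.19−16.39) = 0.02793 hr
W₂ = 1/(μ₂−λ) = 1/(30.37−16.39) = 0.07153 hr
W_total = W₁ + W₂ = 0.02793 + 0.07153 = 0.09946 hr

Final: 0.09946 hr


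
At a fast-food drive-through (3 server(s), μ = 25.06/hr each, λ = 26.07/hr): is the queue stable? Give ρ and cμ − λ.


Total capacity cμ = 3·25.06 = 75.18/hr
ρ = λ/(cμ) = 26.07/75.18 = 0.3468
Stable ⇔ ρ < 1: YES
Spare capacity = cμ − λ = 75.18 − 26.07 = 49.11/hr

Final: ρ = 0.3468; stable; margin = 49.11/hr


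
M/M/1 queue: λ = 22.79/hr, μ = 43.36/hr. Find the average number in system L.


ρ = λ/μ = 22.79/43.36 = 0.5256
L = ρ/(1−ρ) = 0.5256/(1 − 0.5256) = 0.5256/0.4744 = 1.1079

Final: 1.1079
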